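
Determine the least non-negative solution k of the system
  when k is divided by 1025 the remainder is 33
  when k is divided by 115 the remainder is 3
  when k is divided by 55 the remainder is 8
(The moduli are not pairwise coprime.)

26683

Combine the congruences pairwise.
gcd(1025, 115) = 5 and 5 | (3 − 33), so the pair is consistent; merging gives k ≡ 3108 (mod 23575), where 23575 = lcm(1025, 115).
gcd(23575, 55) = 5 and 5 | (8 − 3108), so the pair is consistent; merging gives k ≡ 26683 (mod 259325), where 259325 = lcm(23575, 55).
The solution is unique modulo lcm(1025, 115, 55) = 259325.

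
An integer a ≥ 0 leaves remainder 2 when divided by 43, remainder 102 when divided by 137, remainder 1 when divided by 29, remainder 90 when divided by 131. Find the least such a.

Combine the congruences pairwise.
From a ≡ 2 (mod 43) write a = 2 + 43t. Substituting into a ≡ 102 (mod 137) gives 43t ≡ 100 (mod 137), and since 43⁻¹ ≡ 51 (mod 137), t ≡ 31. Hence a ≡ 2 + 43·31 = 1335 (mod 5891).
From a ≡ 1335 (mod 5891) write a = 1335 + 5891t. Substituting into a ≡ 1 (mod 29) gives 5891t ≡ 0 (mod 29), and since 4⁻¹ ≡ 22 (mod 29), t ≡ 0. Hence a ≡ 1335 + 5891·0 = 1335 (mod 170839).
From a ≡ 1335 (mod 170839) write a = 1335 + 170839t. Substituting into a ≡ 90 (mod 131) gives 170839t ≡ 65 (mod 131), and since 15⁻¹ ≡ 35 (mod 131), t ≡ 48. Hence a ≡ 1335 + 170839·48 = 8201607 (mod 22379909).

8201607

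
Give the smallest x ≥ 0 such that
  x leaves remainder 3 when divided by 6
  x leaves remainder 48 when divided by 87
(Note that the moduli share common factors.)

Combine the congruences pairwise.
gcd(6, 87) = 3 and 3 | (48 − 3), so the pair is consistent; merging gives x ≡ 135 (mod 174), where 174 = lcm(6, 87).
The solution is unique modulo lcm(6, 87) = 174.

135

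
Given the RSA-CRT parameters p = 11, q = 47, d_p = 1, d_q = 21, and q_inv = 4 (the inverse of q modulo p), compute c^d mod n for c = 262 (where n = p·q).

284

m₁ = c^(d_p) mod p: c ≡ 9 (mod 11), and 9^1 mod 11 = 9.
m₂ = c^(d_q) mod q: c ≡ 27 (mod 47), and 27^21 mod 47 = 2.
h = q_inv·(m₁ − m₂) mod p = 4·(9 − 2) mod 11 = 6.
m = m₂ + h·q = 2 + 6·47 = 284.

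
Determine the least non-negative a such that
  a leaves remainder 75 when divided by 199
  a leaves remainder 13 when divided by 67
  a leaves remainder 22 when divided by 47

272904

From a ≡ 75 (mod 199) write a = 75 + 199t. Substituting into a ≡ 13 (mod 67) gives 199t ≡ 5 (mod 67), and since 65⁻¹ ≡ 33 (mod 67), t ≡ 31. Hence a ≡ 75 + 199·31 = 6244 (mod 13333).
From a ≡ 6244 (mod 13333) write a = 6244 + 13333t. Substituting into a ≡ 22 (mod 47) gives 13333t ≡ 29 (mod 47), and since 32⁻¹ ≡ 25 (mod 47), t ≡ 20. Hence a ≡ 6244 + 13333·20 = 272904 (mod 626651).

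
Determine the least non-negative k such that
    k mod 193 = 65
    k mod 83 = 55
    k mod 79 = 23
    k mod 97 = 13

106176892

The moduli are pairwise coprime; N = 193·83·79·97 = 122753597.
N/193 = 636029; 636029 ≡ 94 (mod 193); 94·154 ≡ 1, so inverse 154.
N/83 = 1478959; 1478959 ≡ 65 (mod 83); 65·23 ≡ 1, so inverse 23.
N/79 = 1553843; 1553843 ≡ 71 (mod 79); 71·69 ≡ 1, so inverse 69.
N/97 = 1265501; 1265501 ≡ 39 (mod 97); 39·5 ≡ 1, so inverse 5.
k ≡ 65·636029·154 + 55·1478959·23 + 23·1553843·69 + 13·1265501·5 = 10785739831.
10785739831 mod 122753597 = 106176892.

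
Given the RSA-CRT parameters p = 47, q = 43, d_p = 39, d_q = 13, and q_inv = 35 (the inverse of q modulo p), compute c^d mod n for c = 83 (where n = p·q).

m₁ = c^(d_p) mod p: c ≡ 36 (mod 47), and 36^39 mod 47 = 3.
m₂ = c^(d_q) mod q: c ≡ 40 (mod 43), and 40^13 mod 43 = 31.
h = q_inv·(m₁ − m₂) mod p = 35·(3 − 31) mod 47 = 7.
m = m₂ + h·q = 31 + 7·43 = 332.

332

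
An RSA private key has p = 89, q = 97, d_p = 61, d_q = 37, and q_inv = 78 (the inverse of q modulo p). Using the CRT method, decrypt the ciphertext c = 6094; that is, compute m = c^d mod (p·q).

m₁ = c^(d_p) mod p: c ≡ 42 (mod 89), and 42^61 mod 89 = 21.
m₂ = c^(d_q) mod q: c ≡ 80 (mod 97), and 80^37 mod 97 = 23.
h = q_inv·(m₁ − m₂) mod p = 78·(21 − 23) mod 89 = 22.
m = m₂ + h·q = 23 + 22·97 = 2157.

2157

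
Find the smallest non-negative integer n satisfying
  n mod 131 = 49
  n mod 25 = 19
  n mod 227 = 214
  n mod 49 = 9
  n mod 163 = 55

The moduli are pairwise coprime; M = 131·25·227·49·163 = 5937735475.
M/131 = 45326225; 45326225 ≡ 94 (mod 131); 94·46 ≡ 1, so inverse 46.
M/25 = 237509419; 237509419 ≡ 19 (mod 25); 19·4 ≡ 1, so inverse 4.
M/227 = 26157425; 26157425 ≡ 215 (mod 227); 215·208 ≡ 1, so inverse 208.
M/49 = 121178275; 121178275 ≡ 1 (mod 49), inverse 1.
M/163 = 36427825; 36427825 ≡ 96 (mod 163); 96·90 ≡ 1, so inverse 90.
n ≡ 49·45326225·46 + 19·237509419·4 + 214·26157425·208 + 9·121178275·1 + 55·36427825·90 = 1465943666819.
1465943666819 mod 5937735475 = 5260739969.

5260739969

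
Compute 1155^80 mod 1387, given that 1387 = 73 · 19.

689

Mod 73: 1155 ≡ 60; by Fermat, exponent reduces to 80 mod 72 = 8; 60^8 ≡ 32 (mod 73).
Mod 19: 1155 ≡ 15; by Fermat, exponent reduces to 80 mod 18 = 8; 15^8 ≡ 5 (mod 19).
Combine by CRT: x ≡ 32 (mod 73), x ≡ 5 (mod 19) ⇒ x ≡ 689 (mod 1387).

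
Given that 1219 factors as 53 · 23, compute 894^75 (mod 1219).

Mod 53: 894 ≡ 46; by Fermat, exponent reduces to 75 mod 52 = 23; 46^23 ≡ 36 (mod 53).
Mod 23: 894 ≡ 20; by Fermat, exponent reduces to 75 mod 22 = 9; 20^9 ≡ 5 (mod 23).
Combine by CRT: x ≡ 36 (mod 53), x ≡ 5 (mod 23) ⇒ x ≡ 672 (mod 1219).

672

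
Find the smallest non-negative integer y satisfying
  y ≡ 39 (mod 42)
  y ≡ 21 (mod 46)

gcd(42, 46) = 2 and 2 | (21 − 39), so the pair is consistent; merging gives y ≡ 711 (mod 966), where 966 = lcm(42, 46).
The solution is unique modulo lcm(42, 46) = 966.

711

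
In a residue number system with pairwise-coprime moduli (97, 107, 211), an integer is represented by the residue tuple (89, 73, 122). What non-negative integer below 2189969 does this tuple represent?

The moduli are pairwise coprime; N = 97·107·211 = 2189969.
N/97 = 22577; 22577 ≡ 73 (mod 97); 73·4 ≡ 1, so inverse 4.
N/107 = 20467; 20467 ≡ 30 (mod 107); 30·25 ≡ 1, so inverse 25.
N/211 = 10379; 10379 ≡ 40 (mod 211); 40·153 ≡ 1, so inverse 153.
x ≡ 89·22577·4 + 73·20467·25 + 122·10379·153 = 239124101.
239124101 mod 2189969 = 417480.

417480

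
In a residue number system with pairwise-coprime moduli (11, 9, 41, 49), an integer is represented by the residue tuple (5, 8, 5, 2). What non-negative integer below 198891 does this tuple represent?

From x ≡ 5 (mod 11) write x = 5 + 11t. Substituting into x ≡ 8 (mod 9) gives 11t ≡ 3 (mod 9), and since 2⁻¹ ≡ 5 (mod 9), t ≡ 6. Hence x ≡ 5 + 11·6 = 71 (mod 99).
From x ≡ 71 (mod 99) write x = 71 + 99t. Substituting into x ≡ 5 (mod 41) gives 99t ≡ 16 (mod 41), and since 17⁻¹ ≡ 29 (mod 41), t ≡ 13. Hence x ≡ 71 + 99·13 = 1358 (mod 4059).
From x ≡ 1358 (mod 4059) write x = 1358 + 4059t. Substituting into x ≡ 2 (mod 49) gives 4059t ≡ 16 (mod 49), and since 41⁻¹ ≡ 6 (mod 49), t ≡ 47. Hence x ≡ 1358 + 4059·47 = 192131 (mod 198891).

192131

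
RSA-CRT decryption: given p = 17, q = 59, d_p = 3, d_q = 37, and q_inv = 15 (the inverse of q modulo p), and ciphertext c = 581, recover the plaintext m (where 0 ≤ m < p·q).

m₁ = c^(d_p) mod p: c ≡ 3 (mod 17), and 3^3 mod 17 = 10.
m₂ = c^(d_q) mod q: c ≡ 50 (mod 59), and 50^37 mod 59 = 33.
h = q_inv·(m₁ − m₂) mod p = 15·(10 − 33) mod 17 = 12.
m = m₂ + h·q = 33 + 12·59 = 741.

741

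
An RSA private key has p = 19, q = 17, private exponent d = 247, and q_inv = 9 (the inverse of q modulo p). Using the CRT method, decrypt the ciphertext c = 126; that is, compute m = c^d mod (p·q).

d_p = d mod (p−1) = 247 mod 18 = 13; d_q = d mod (q−1) = 7.
m₁ = c^(d_p) mod p: c ≡ 12 (mod 19), and 12^13 mod 19 = 12.
m₂ = c^(d_q) mod q: c ≡ 7 (mod 17), and 7^7 mod 17 = 12.
h = q_inv·(m₁ − m₂) mod p = 9·(12 − 12) mod 19 = 0.
m = m₂ + h·q = 12 + 0·17 = 12.

12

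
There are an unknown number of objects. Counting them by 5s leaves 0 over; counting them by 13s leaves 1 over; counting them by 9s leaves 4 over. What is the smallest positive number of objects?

The moduli are pairwise coprime; M = 5·13·9 = 585.
M/5 = 117; 117 ≡ 2 (mod 5); 2·3 ≡ 1, so inverse 3.
M/13 = 45; 45 ≡ 6 (mod 13); 6·11 ≡ 1, so inverse 11.
M/9 = 65; 65 ≡ 2 (mod 9); 2·5 ≡ 1, so inverse 5.
N ≡ 0·117·3 + 1·45·11 + 4·65·5 = 1795.
1795 mod 585 = 40.

40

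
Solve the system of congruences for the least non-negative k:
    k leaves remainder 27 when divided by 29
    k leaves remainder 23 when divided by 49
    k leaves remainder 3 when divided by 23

From k ≡ 27 (mod 29) write k = 27 + 29t. Substituting into k ≡ 23 (mod 49) gives 29t ≡ 45 (mod 49), and since 29⁻¹ ≡ 22 (mod 49), t ≡ 10. Hence k ≡ 27 + 29·10 = 317 (mod 1421).
From k ≡ 317 (mod 1421) write k = 317 + 1421t. Substituting into k ≡ 3 (mod 23) gives 1421t ≡ 8 (mod 23), and since 18⁻¹ ≡ 9 (mod 23), t ≡ 3. Hence k ≡ 317 + 1421·3 = 4580 (mod 32683).

4580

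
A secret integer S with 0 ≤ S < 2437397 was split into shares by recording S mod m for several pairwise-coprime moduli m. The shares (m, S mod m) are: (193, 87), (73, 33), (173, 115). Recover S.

2277487

The moduli are pairwise coprime; N = 193·73·173 = 2437397.
N/193 = 12629; 12629 ≡ 84 (mod 193); 84·108 ≡ 1, so inverse 108.
N/73 = 33389; 33389 ≡ 28 (mod 73); 28·60 ≡ 1, so inverse 60.
N/173 = 14089; 14089 ≡ 76 (mod 173); 76·107 ≡ 1, so inverse 107.
S ≡ 87·12629·108 + 33·33389·60 + 115·14089·107 = 358137449.
358137449 mod 2437397 = 2277487.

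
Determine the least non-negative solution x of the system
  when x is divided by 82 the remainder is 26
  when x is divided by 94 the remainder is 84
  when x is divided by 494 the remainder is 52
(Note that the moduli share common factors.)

844298

Combine the congruences pairwise.
gcd(82, 94) = 2 and 2 | (84 − 26), so the pair is consistent; merging gives x ≡ 272 (mod 3854), where 3854 = lcm(82, 94).
gcd(3854, 494) = 2 and 2 | (52 − 272), so the pair is consistent; merging gives x ≡ 844298 (mod 951938), where 951938 = lcm(3854, 494).
The solution is unique modulo lcm(82, 94, 494) = 951938.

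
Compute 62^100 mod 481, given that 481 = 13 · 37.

Mod 13: 62 ≡ 10; by Fermat, exponent reduces to 100 mod 12 = 4; 10^4 ≡ 3 (mod 13).
Mod 37: 62 ≡ 25; by Fermat, exponent reduces to 100 mod 36 = 28; 25^28 ≡ 12 (mod 37).
Combine by CRT: x ≡ 3 (mod 13), x ≡ 12 (mod 37) ⇒ x ≡ 419 (mod 481).

419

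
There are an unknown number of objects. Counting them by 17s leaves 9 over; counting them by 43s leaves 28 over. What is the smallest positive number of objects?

587

From N ≡ 9 (mod 17) write N = 9 + 17t. Substituting into N ≡ 28 (mod 43) gives 17t ≡ 19 (mod 43), and since 17⁻¹ ≡ 38 (mod 43), t ≡ 34. Hence N ≡ 9 + 17·34 = 587 (mod 731).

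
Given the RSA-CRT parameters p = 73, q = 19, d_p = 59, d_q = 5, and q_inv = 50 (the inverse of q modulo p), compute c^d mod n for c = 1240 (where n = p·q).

m₁ = c^(d_p) mod p: c ≡ 72 (mod 73), and 72^59 mod 73 = 72.
m₂ = c^(d_q) mod q: c ≡ 5 (mod 19), and 5^5 mod 19 = 9.
h = q_inv·(m₁ − m₂) mod p = 50·(72 − 9) mod 73 = 11.
m = m₂ + h·q = 9 + 11·19 = 218.

218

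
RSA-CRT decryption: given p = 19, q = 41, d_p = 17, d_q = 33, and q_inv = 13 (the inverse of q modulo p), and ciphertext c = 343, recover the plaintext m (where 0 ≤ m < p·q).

609

m₁ = c^(d_p) mod p: c ≡ 1 (mod 19), and 1^17 mod 19 = 1.
m₂ = c^(d_q) mod q: c ≡ 15 (mod 41), and 15^33 mod 41 = 35.
h = q_inv·(m₁ − m₂) mod p = 13·(1 − 35) mod 19 = 14.
m = m₂ + h·q = 35 + 14·41 = 609.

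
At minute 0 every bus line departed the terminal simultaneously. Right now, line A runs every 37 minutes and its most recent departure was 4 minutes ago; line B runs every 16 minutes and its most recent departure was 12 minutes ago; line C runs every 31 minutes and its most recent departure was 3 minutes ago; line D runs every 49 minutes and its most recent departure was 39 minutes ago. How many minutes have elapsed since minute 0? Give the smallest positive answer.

The moduli are pairwise coprime; N = 37·16·31·49 = 899248.
N/37 = 24304; 24304 ≡ 32 (mod 37); 32·22 ≡ 1, so inverse 22.
N/16 = 56203; 56203 ≡ 11 (mod 16); 11·3 ≡ 1, so inverse 3.
N/31 = 29008; 29008 ≡ 23 (mod 31); 23·27 ≡ 1, so inverse 27.
N/49 = 18352; 18352 ≡ 26 (mod 49); 26·17 ≡ 1, so inverse 17.
t ≡ 4·24304·22 + 12·56203·3 + 3·29008·27 + 39·18352·17 = 18679084.
18679084 mod 899248 = 694124.

694124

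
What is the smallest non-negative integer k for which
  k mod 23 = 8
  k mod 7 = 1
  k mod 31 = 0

1457

The moduli are pairwise coprime; N = 23·7·31 = 4991.
N/23 = 217; 217 ≡ 10 (mod 23); 10·7 ≡ 1, so inverse 7.
N/7 = 713; 713 ≡ 6 (mod 7); 6·6 ≡ 1, so inverse 6.
N/31 = 161; 161 ≡ 6 (mod 31); 6·26 ≡ 1, so inverse 26.
k ≡ 8·217·7 + 1·713·6 + 0·161·26 = 16430.
16430 mod 4991 = 1457.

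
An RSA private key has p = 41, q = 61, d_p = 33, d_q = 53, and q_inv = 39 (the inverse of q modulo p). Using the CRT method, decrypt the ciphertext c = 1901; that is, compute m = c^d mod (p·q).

m₁ = c^(d_p) mod p: c ≡ 15 (mod 41), and 15^33 mod 41 = 35.
m₂ = c^(d_q) mod q: c ≡ 10 (mod 61), and 10^53 mod 61 = 54.
h = q_inv·(m₁ − m₂) mod p = 39·(35 − 54) mod 41 = 38.
m = m₂ + h·q = 54 + 38·61 = 2372.

2372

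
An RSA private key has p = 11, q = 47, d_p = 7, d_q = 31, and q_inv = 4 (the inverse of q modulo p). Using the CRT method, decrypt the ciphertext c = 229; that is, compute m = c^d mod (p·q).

m₁ = c^(d_p) mod p: c ≡ 9 (mod 11), and 9^7 mod 11 = 4.
m₂ = c^(d_q) mod q: c ≡ 41 (mod 47), and 41^31 mod 47 = 23.
h = q_inv·(m₁ − m₂) mod p = 4·(4 − 23) mod 11 = 1.
m = m₂ + h·q = 23 + 1·47 = 70.

70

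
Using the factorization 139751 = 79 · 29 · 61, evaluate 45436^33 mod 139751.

22024

Mod 79: 45436 ≡ 11; 11^33 ≡ 62 (mod 79).
Mod 29: 45436 ≡ 22; by Fermat, exponent reduces to 33 mod 28 = 5; 22^5 ≡ 13 (mod 29).
Mod 61: 45436 ≡ 52; 52^33 ≡ 3 (mod 61).
Combine by CRT: x ≡ 62 (mod 79), x ≡ 13 (mod 29), x ≡ 3 (mod 61) ⇒ x ≡ 22024 (mod 139751).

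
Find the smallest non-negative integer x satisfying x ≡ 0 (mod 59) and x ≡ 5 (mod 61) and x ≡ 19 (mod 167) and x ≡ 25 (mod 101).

The moduli are pairwise coprime; N = 59·61·167·101 = 60704333.
N/59 = 1028887; 1028887 ≡ 45 (mod 59); 45·21 ≡ 1, so inverse 21.
N/61 = 995153; 995153 ≡ 60 (mod 61); 60·60 ≡ 1, so inverse 60.
N/167 = 363499; 363499 ≡ 107 (mod 167); 107·64 ≡ 1, so inverse 64.
N/101 = 601033; 601033 ≡ 83 (mod 101); 83·28 ≡ 1, so inverse 28.
x ≡ 0·1028887·21 + 5·995153·60 + 19·363499·64 + 25·601033·28 = 1161283784.
1161283784 mod 60704333 = 7901457.

7901457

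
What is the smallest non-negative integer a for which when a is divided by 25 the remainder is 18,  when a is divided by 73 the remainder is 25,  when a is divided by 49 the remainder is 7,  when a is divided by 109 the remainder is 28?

The moduli are pairwise coprime; N = 25·73·49·109 = 9747325.
N/25 = 389893; 389893 ≡ 18 (mod 25); 18·7 ≡ 1, so inverse 7.
N/73 = 133525; 133525 ≡ 8 (mod 73); 8·64 ≡ 1, so inverse 64.
N/49 = 198925; 198925 ≡ 34 (mod 49); 34·13 ≡ 1, so inverse 13.
N/109 = 89425; 89425 ≡ 45 (mod 109); 45·63 ≡ 1, so inverse 63.
a ≡ 18·389893·7 + 25·133525·64 + 7·198925·13 + 28·89425·63 = 438614393.
438614393 mod 9747325 = 9732093.

9732093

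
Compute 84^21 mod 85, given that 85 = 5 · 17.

84

Mod 5: 84 ≡ 4; by Fermat, exponent reduces to 21 mod 4 = 1; 4^1 ≡ 4 (mod 5).
Mod 17: 84 ≡ 16; by Fermat, exponent reduces to 21 mod 16 = 5; 16^5 ≡ 16 (mod 17).
Combine by CRT: x ≡ 4 (mod 5), x ≡ 16 (mod 17) ⇒ x ≡ 84 (mod 85).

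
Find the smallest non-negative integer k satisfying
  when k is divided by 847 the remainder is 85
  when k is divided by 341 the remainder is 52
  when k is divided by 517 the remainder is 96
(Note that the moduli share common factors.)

845391

gcd(847, 341) = 11 and 11 | (52 − 85), so the pair is consistent; merging gives k ≡ 5167 (mod 26257), where 26257 = lcm(847, 341).
gcd(26257, 517) = 11 and 11 | (96 − 5167), so the pair is consistent; merging gives k ≡ 845391 (mod 1234079), where 1234079 = lcm(26257, 517).
The solution is unique modulo lcm(847, 341, 517) = 1234079.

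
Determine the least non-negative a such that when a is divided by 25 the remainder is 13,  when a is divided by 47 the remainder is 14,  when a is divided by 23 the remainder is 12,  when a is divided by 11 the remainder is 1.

219363

The moduli are pairwise coprime; N = 25·47·23·11 = 297275.
N/25 = 11891; 11891 ≡ 16 (mod 25); 16·11 ≡ 1, so inverse 11.
N/47 = 6325; 6325 ≡ 27 (mod 47); 27·7 ≡ 1, so inverse 7.
N/23 = 12925; 12925 ≡ 22 (mod 23); 22·22 ≡ 1, so inverse 22.
N/11 = 27025; 27025 ≡ 9 (mod 11); 9·5 ≡ 1, so inverse 5.
a ≡ 13·11891·11 + 14·6325·7 + 12·12925·22 + 1·27025·5 = 5867588.
5867588 mod 297275 = 219363.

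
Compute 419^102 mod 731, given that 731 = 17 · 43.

365

Mod 17: 419 ≡ 11; by Fermat, exponent reduces to 102 mod 16 = 6; 11^6 ≡ 8 (mod 17).
Mod 43: 419 ≡ 32; by Fermat, exponent reduces to 102 mod 42 = 18; 32^18 ≡ 21 (mod 43).
Combine by CRT: x ≡ 8 (mod 17), x ≡ 21 (mod 43) ⇒ x ≡ 365 (mod 731).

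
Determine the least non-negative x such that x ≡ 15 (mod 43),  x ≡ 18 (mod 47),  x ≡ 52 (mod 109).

488

From x ≡ 15 (mod 43) write x = 15 + 43t. Substituting into x ≡ 18 (mod 47) gives 43t ≡ 3 (mod 47), and since 43⁻¹ ≡ 35 (mod 47), t ≡ 11. Hence x ≡ 15 + 43·11 = 488 (mod 2021).
From x ≡ 488 (mod 2021) write x = 488 + 2021t. Substituting into x ≡ 52 (mod 109) gives 2021t ≡ 0 (mod 109), and since 59⁻¹ ≡ 85 (mod 109), t ≡ 0. Hence x ≡ 488 + 2021·0 = 488 (mod 220289).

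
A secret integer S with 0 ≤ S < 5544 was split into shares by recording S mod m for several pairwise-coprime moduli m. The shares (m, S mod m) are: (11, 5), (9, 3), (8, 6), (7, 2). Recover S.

The moduli are pairwise coprime; N = 11·9·8·7 = 5544.
N/11 = 504; 504 ≡ 9 (mod 11); 9·5 ≡ 1, so inverse 5.
N/9 = 616; 616 ≡ 4 (mod 9); 4·7 ≡ 1, so inverse 7.
N/8 = 693; 693 ≡ 5 (mod 8); 5·5 ≡ 1, so inverse 5.
N/7 = 792; 792 ≡ 1 (mod 7), inverse 1.
S ≡ 5·504·5 + 3·616·7 + 6·693·5 + 2·792·1 = 47910.
47910 mod 5544 = 3558.

3558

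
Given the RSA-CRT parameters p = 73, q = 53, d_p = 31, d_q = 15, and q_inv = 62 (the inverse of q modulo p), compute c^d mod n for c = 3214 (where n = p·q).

3374

m₁ = c^(d_p) mod p: c ≡ 2 (mod 73), and 2^31 mod 73 = 16.
m₂ = c^(d_q) mod q: c ≡ 34 (mod 53), and 34^15 mod 53 = 35.
h = q_inv·(m₁ − m₂) mod p = 62·(16 − 35) mod 73 = 63.
m = m₂ + h·q = 35 + 63·53 = 3374.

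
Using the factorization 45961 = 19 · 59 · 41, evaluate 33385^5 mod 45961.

Mod 19: 33385 ≡ 2; 2^5 ≡ 13 (mod 19).
Mod 59: 33385 ≡ 50; 50^5 ≡ 10 (mod 59).
Mod 41: 33385 ≡ 11; 11^5 ≡ 3 (mod 41).
Combine by CRT: x ≡ 13 (mod 19), x ≡ 10 (mod 59), x ≡ 3 (mod 41) ⇒ x ≡ 659 (mod 45961).

659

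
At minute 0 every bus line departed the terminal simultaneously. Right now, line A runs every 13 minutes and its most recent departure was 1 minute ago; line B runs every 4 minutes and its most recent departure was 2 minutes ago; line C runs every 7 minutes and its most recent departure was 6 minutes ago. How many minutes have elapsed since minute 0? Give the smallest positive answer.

118

The moduli are pairwise coprime; N = 13·4·7 = 364.
N/13 = 28; 28 ≡ 2 (mod 13); 2·7 ≡ 1, so inverse 7.
N/4 = 91; 91 ≡ 3 (mod 4); 3·3 ≡ 1, so inverse 3.
N/7 = 52; 52 ≡ 3 (mod 7); 3·5 ≡ 1, so inverse 5.
t ≡ 1·28·7 + 2·91·3 + 6·52·5 = 2302.
2302 mod 364 = 118.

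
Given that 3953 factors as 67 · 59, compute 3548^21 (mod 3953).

Mod 67: 3548 ≡ 64; 64^21 ≡ 22 (mod 67).
Mod 59: 3548 ≡ 8; 8^21 ≡ 32 (mod 59).
Combine by CRT: x ≡ 22 (mod 67), x ≡ 32 (mod 59) ⇒ x ≡ 1094 (mod 3953).

1094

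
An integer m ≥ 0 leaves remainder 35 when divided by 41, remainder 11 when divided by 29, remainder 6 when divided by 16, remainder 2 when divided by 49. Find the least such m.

The moduli are pairwise coprime; N = 41·29·16·49 = 932176.
N/41 = 22736; 22736 ≡ 22 (mod 41); 22·28 ≡ 1, so inverse 28.
N/29 = 32144; 32144 ≡ 12 (mod 29); 12·17 ≡ 1, so inverse 17.
N/16 = 58261; 58261 ≡ 5 (mod 16); 5·13 ≡ 1, so inverse 13.
N/49 = 19024; 19024 ≡ 12 (mod 49); 12·45 ≡ 1, so inverse 45.
m ≡ 35·22736·28 + 11·32144·17 + 6·58261·13 + 2·19024·45 = 34548726.
34548726 mod 932176 = 58214.

58214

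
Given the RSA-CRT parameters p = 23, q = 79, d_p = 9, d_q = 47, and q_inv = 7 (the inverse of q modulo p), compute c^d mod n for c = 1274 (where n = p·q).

1405

m₁ = c^(d_p) mod p: c ≡ 9 (mod 23), and 9^9 mod 23 = 2.
m₂ = c^(d_q) mod q: c ≡ 10 (mod 79), and 10^47 mod 79 = 62.
h = q_inv·(m₁ − m₂) mod p = 7·(2 − 62) mod 23 = 17.
m = m₂ + h·q = 62 + 17·79 = 1405.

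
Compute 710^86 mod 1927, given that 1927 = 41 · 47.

Mod 41: 710 ≡ 13; by Fermat, exponent reduces to 86 mod 40 = 6; 13^6 ≡ 2 (mod 41).
Mod 47: 710 ≡ 5; by Fermat, exponent reduces to 86 mod 46 = 40; 5^40 ≡ 9 (mod 47).
Combine by CRT: x ≡ 2 (mod 41), x ≡ 9 (mod 47) ⇒ x ≡ 1560 (mod 1927).

1560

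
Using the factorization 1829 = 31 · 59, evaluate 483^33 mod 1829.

345

Mod 31: 483 ≡ 18; by Fermat, exponent reduces to 33 mod 30 = 3; 18^3 ≡ 4 (mod 31).
Mod 59: 483 ≡ 11; 11^33 ≡ 50 (mod 59).
Combine by CRT: x ≡ 4 (mod 31), x ≡ 50 (mod 59) ⇒ x ≡ 345 (mod 1829).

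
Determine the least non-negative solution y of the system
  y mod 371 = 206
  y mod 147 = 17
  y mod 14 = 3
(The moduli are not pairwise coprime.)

gcd(371, 147) = 7 and 7 | (17 − 206), so the pair is consistent; merging gives y ≡ 3545 (mod 7791), where 7791 = lcm(371, 147).
gcd(7791, 14) = 7 and 7 | (3 − 3545), so the pair is consistent; merging gives y ≡ 3545 (mod 15582), where 15582 = lcm(7791, 14).
The solution is unique modulo lcm(371, 147, 14) = 15582.

3545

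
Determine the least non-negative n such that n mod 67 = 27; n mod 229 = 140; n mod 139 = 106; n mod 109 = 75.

71264711

The moduli are pairwise coprime; M = 67·229·139·109 = 232461793.
M/67 = 3469579; 3469579 ≡ 51 (mod 67); 51·46 ≡ 1, so inverse 46.
M/229 = 1015117; 1015117 ≡ 189 (mod 229); 189·166 ≡ 1, so inverse 166.
M/139 = 1672387; 1672387 ≡ 78 (mod 139); 78·41 ≡ 1, so inverse 41.
M/109 = 2132677; 2132677 ≡ 92 (mod 109); 92·32 ≡ 1, so inverse 32.
n ≡ 27·3469579·46 + 140·1015117·166 + 106·1672387·41 + 75·2132677·32 = 40287154900.
40287154900 mod 232461793 = 71264711.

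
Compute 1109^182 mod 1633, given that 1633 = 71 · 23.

238

Mod 71: 1109 ≡ 44; by Fermat, exponent reduces to 182 mod 70 = 42; 44^42 ≡ 25 (mod 71).
Mod 23: 1109 ≡ 5; by Fermat, exponent reduces to 182 mod 22 = 6; 5^6 ≡ 8 (mod 23).
Combine by CRT: x ≡ 25 (mod 71), x ≡ 8 (mod 23) ⇒ x ≡ 238 (mod 1633).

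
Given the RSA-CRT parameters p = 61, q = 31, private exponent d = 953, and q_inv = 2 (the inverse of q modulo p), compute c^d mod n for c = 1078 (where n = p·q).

52

d_p = d mod (p−1) = 953 mod 60 = 53; d_q = d mod (q−1) = 23.
m₁ = c^(d_p) mod p: c ≡ 41 (mod 61), and 41^53 mod 61 = 52.
m₂ = c^(d_q) mod q: c ≡ 24 (mod 31), and 24^23 mod 31 = 21.
h = q_inv·(m₁ − m₂) mod p = 2·(52 − 21) mod 61 = 1.
m = m₂ + h·q = 21 + 1·31 = 52.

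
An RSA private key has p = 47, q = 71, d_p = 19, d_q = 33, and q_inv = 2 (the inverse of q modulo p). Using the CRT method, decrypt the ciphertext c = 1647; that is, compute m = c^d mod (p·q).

614

m₁ = c^(d_p) mod p: c ≡ 2 (mod 47), and 2^19 mod 47 = 3.
m₂ = c^(d_q) mod q: c ≡ 14 (mod 71), and 14^33 mod 71 = 46.
h = q_inv·(m₁ − m₂) mod p = 2·(3 − 46) mod 47 = 8.
m = m₂ + h·q = 46 + 8·71 = 614.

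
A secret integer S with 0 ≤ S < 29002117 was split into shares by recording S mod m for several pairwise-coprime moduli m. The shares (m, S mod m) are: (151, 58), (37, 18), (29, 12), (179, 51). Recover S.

From S ≡ 58 (mod 151) write S = 58 + 151t. Substituting into S ≡ 18 (mod 37) gives 151t ≡ 34 (mod 37), and since 3⁻¹ ≡ 25 (mod 37), t ≡ 36. Hence S ≡ 58 + 151·36 = 5494 (mod 5587).
From S ≡ 5494 (mod 5587) write S = 5494 + 5587t. Substituting into S ≡ 12 (mod 29) gives 5587t ≡ 28 (mod 29), and since 19⁻¹ ≡ 26 (mod 29), t ≡ 3. Hence S ≡ 5494 + 5587·3 = 22255 (mod 162023).
From S ≡ 22255 (mod 162023) write S = 22255 + 162023t. Substituting into S ≡ 51 (mod 179) gives 162023t ≡ 171 (mod 179), and since 28⁻¹ ≡ 32 (mod 179), t ≡ 102. Hence S ≡ 22255 + 162023·102 = 16548601 (mod 29002117).

16548601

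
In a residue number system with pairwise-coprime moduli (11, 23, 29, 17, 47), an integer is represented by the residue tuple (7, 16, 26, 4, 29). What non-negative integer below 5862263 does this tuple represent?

489111

The moduli are pairwise coprime; N = 11·23·29·17·47 = 5862263.
N/11 = 532933; 532933 ≡ 5 (mod 11); 5·9 ≡ 1, so inverse 9.
N/23 = 254881; 254881 ≡ 18 (mod 23); 18·9 ≡ 1, so inverse 9.
N/29 = 202147; 202147 ≡ 17 (mod 29); 17·12 ≡ 1, so inverse 12.
N/17 = 344839; 344839 ≡ 11 (mod 17); 11·14 ≡ 1, so inverse 14.
N/47 = 124729; 124729 ≡ 38 (mod 47); 38·26 ≡ 1, so inverse 26.
x ≡ 7·532933·9 + 16·254881·9 + 26·202147·12 + 4·344839·14 + 29·124729·26 = 246704157.
246704157 mod 5862263 = 489111.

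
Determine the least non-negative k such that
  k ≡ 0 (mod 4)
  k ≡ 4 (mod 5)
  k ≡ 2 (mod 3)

The moduli are pairwise coprime; N = 4·5·3 = 60.
N/4 = 15; 15 ≡ 3 (mod 4); 3·3 ≡ 1, so inverse 3.
N/5 = 12; 12 ≡ 2 (mod 5); 2·3 ≡ 1, so inverse 3.
N/3 = 20; 20 ≡ 2 (mod 3); 2·2 ≡ 1, so inverse 2.
k ≡ 0·15·3 + 4·12·3 + 2·20·2 = 224.
224 mod 60 = 44.

44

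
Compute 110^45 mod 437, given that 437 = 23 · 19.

Mod 23: 110 ≡ 18; by Fermat, exponent reduces to 45 mod 22 = 1; 18^1 ≡ 18 (mod 23).
Mod 19: 110 ≡ 15; by Fermat, exponent reduces to 45 mod 18 = 9; 15^9 ≡ 18 (mod 19).
Combine by CRT: x ≡ 18 (mod 23), x ≡ 18 (mod 19) ⇒ x ≡ 18 (mod 437).

18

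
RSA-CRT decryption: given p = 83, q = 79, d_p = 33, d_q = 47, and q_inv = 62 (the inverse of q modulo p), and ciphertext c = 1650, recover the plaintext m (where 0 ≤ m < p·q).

m₁ = c^(d_p) mod p: c ≡ 73 (mod 83), and 73^33 mod 83 = 18.
m₂ = c^(d_q) mod q: c ≡ 70 (mod 79), and 70^47 mod 79 = 63.
h = q_inv·(m₁ − m₂) mod p = 62·(18 − 63) mod 83 = 32.
m = m₂ + h·q = 63 + 32·79 = 2591.

2591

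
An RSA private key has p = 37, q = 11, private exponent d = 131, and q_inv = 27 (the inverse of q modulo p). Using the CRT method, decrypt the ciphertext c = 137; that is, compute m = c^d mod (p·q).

d_p = d mod (p−1) = 131 mod 36 = 23; d_q = d mod (q−1) = 1.
m₁ = c^(d_p) mod p: c ≡ 26 (mod 37), and 26^23 mod 37 = 10.
m₂ = c^(d_q) mod q: c ≡ 5 (mod 11), and 5^1 mod 11 = 5.
h = q_inv·(m₁ − m₂) mod p = 27·(10 − 5) mod 37 = 24.
m = m₂ + h·q = 5 + 24·11 = 269.

269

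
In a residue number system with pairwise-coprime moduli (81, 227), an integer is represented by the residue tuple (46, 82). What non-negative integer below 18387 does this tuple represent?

14383

From x ≡ 46 (mod 81) write x = 46 + 81t. Substituting into x ≡ 82 (mod 227) gives 81t ≡ 36 (mod 227), and since 81⁻¹ ≡ 213 (mod 227), t ≡ 177. Hence x ≡ 46 + 81·177 = 14383 (mod 18387).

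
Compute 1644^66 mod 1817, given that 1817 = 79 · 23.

Mod 79: 1644 ≡ 64; 64^66 ≡ 64 (mod 79).
Mod 23: 1644 ≡ 11; since 22 | 66, by Fermat 11^66 ≡ 1 (mod 23).
Combine by CRT: x ≡ 64 (mod 79), x ≡ 1 (mod 23) ⇒ x ≡ 1565 (mod 1817).

1565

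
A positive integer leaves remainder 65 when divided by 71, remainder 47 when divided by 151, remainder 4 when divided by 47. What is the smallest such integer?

268374

From x ≡ 65 (mod 71) write x = 65 + 71t. Substituting into x ≡ 47 (mod 151) gives 71t ≡ 133 (mod 151), and since 71⁻¹ ≡ 134 (mod 151), t ≡ 4. Hence x ≡ 65 + 71·4 = 349 (mod 10721).
From x ≡ 349 (mod 10721) write x = 349 + 10721t. Substituting into x ≡ 4 (mod 47) gives 10721t ≡ 31 (mod 47), and since 5⁻¹ ≡ 19 (mod 47), t ≡ 25. Hence x ≡ 349 + 10721·25 = 268374 (mod 503887).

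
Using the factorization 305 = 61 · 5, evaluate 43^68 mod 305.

86

Mod 61: 43 ≡ 43; by Fermat, exponent reduces to 68 mod 60 = 8; 43^8 ≡ 25 (mod 61).
Mod 5: 43 ≡ 3; since 4 | 68, by Fermat 3^68 ≡ 1 (mod 5).
Combine by CRT: x ≡ 25 (mod 61), x ≡ 1 (mod 5) ⇒ x ≡ 86 (mod 305).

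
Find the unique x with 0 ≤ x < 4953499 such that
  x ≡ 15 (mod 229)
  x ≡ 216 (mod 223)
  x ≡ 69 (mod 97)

1820565

From x ≡ 15 (mod 229) write x = 15 + 229t. Substituting into x ≡ 216 (mod 223) gives 229t ≡ 201 (mod 223), and since 6⁻¹ ≡ 186 (mod 223), t ≡ 145. Hence x ≡ 15 + 229·145 = 33220 (mod 51067).
From x ≡ 33220 (mod 51067) write x = 33220 + 51067t. Substituting into x ≡ 69 (mod 97) gives 51067t ≡ 23 (mod 97), and since 45⁻¹ ≡ 69 (mod 97), t ≡ 35. Hence x ≡ 33220 + 51067·35 = 1820565 (mod 4953499).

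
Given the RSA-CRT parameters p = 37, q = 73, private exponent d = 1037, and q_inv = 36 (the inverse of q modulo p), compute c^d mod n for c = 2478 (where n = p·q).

d_p = d mod (p−1) = 1037 mod 36 = 29; d_q = d mod (q−1) = 29.
m₁ = c^(d_p) mod p: c ≡ 36 (mod 37), and 36^29 mod 37 = 36.
m₂ = c^(d_q) mod q: c ≡ 69 (mod 73), and 69^29 mod 73 = 57.
h = q_inv·(m₁ − m₂) mod p = 36·(36 − 57) mod 37 = 21.
m = m₂ + h·q = 57 + 21·73 = 1590.

1590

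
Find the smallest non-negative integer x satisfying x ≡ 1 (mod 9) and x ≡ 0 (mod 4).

Combine the congruences pairwise.
From x ≡ 1 (mod 9) write x = 1 + 9t. Substituting into x ≡ 0 (mod 4) gives 9t ≡ 3 (mod 4), and since 1⁻¹ ≡ 1 (mod 4), t ≡ 3. Hence x ≡ 1 + 9·3 = 28 (mod 36).

28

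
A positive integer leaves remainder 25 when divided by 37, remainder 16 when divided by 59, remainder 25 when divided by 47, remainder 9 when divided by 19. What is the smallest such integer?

The moduli are pairwise coprime; M = 37·59·47·19 = 1949419.
M/37 = 52687; 52687 ≡ 36 (mod 37); 36·36 ≡ 1, so inverse 36.
M/59 = 33041; 33041 ≡ 1 (mod 59), inverse 1.
M/47 = 41477; 41477 ≡ 23 (mod 47); 23·45 ≡ 1, so inverse 45.
M/19 = 102601; 102601 ≡ 1 (mod 19), inverse 1.
n ≡ 25·52687·36 + 16·33041·1 + 25·41477·45 + 9·102601·1 = 95531990.
95531990 mod 1949419 = 10459.

10459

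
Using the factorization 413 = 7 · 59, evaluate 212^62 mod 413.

137

Mod 7: 212 ≡ 2; by Fermat, exponent reduces to 62 mod 6 = 2; 2^2 ≡ 4 (mod 7).
Mod 59: 212 ≡ 35; by Fermat, exponent reduces to 62 mod 58 = 4; 35^4 ≡ 19 (mod 59).
Combine by CRT: x ≡ 4 (mod 7), x ≡ 19 (mod 59) ⇒ x ≡ 137 (mod 413).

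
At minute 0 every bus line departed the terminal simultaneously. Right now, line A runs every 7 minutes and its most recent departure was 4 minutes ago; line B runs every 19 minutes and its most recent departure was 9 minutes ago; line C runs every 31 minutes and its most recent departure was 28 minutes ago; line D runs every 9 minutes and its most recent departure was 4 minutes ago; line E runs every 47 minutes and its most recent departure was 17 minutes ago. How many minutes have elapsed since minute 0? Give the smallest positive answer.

97213

The moduli are pairwise coprime; N = 7·19·31·9·47 = 1744029.
N/7 = 249147; 249147 ≡ 3 (mod 7); 3·5 ≡ 1, so inverse 5.
N/19 = 91791; 91791 ≡ 2 (mod 19); 2·10 ≡ 1, so inverse 10.
N/31 = 56259; 56259 ≡ 25 (mod 31); 25·5 ≡ 1, so inverse 5.
N/9 = 193781; 193781 ≡ 2 (mod 9); 2·5 ≡ 1, so inverse 5.
N/47 = 37107; 37107 ≡ 24 (mod 47); 24·2 ≡ 1, so inverse 2.
t ≡ 4·249147·5 + 9·91791·10 + 28·56259·5 + 4·193781·5 + 17·37107·2 = 26257648.
26257648 mod 1744029 = 97213.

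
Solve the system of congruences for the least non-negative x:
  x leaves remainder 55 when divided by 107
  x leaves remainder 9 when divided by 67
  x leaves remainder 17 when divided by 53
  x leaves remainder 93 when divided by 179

14814312

Combine the congruences pairwise.
From x ≡ 55 (mod 107) write x = 55 + 107t. Substituting into x ≡ 9 (mod 67) gives 107t ≡ 21 (mod 67), and since 40⁻¹ ≡ 62 (mod 67), t ≡ 29. Hence x ≡ 55 + 107·29 = 3158 (mod 7169).
From x ≡ 3158 (mod 7169) write x = 3158 + 7169t. Substituting into x ≡ 17 (mod 53) gives 7169t ≡ 39 (mod 53), and since 14⁻¹ ≡ 19 (mod 53), t ≡ 52. Hence x ≡ 3158 + 7169·52 = 375946 (mod 379957).
From x ≡ 375946 (mod 379957) write x = 375946 + 379957t. Substituting into x ≡ 93 (mod 179) gives 379957t ≡ 47 (mod 179), and since 119⁻¹ ≡ 176 (mod 179), t ≡ 38. Hence x ≡ 375946 + 379957·38 = 14814312 (mod 68012303).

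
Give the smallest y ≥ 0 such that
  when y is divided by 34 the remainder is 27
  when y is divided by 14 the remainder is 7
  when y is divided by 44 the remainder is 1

4753

Combine the congruences pairwise.
gcd(34, 14) = 2 and 2 | (7 − 27), so the pair is consistent; merging gives y ≡ 231 (mod 238), where 238 = lcm(34, 14).
gcd(238, 44) = 2 and 2 | (1 − 231), so the pair is consistent; merging gives y ≡ 4753 (mod 5236), where 5236 = lcm(238, 44).
The solution is unique modulo lcm(34, 14, 44) = 5236.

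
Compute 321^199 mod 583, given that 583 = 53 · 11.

Mod 53: 321 ≡ 3; by Fermat, exponent reduces to 199 mod 52 = 43; 3^43 ≡ 8 (mod 53).
Mod 11: 321 ≡ 2; by Fermat, exponent reduces to 199 mod 10 = 9; 2^9 ≡ 6 (mod 11).
Combine by CRT: x ≡ 8 (mod 53), x ≡ 6 (mod 11) ⇒ x ≡ 61 (mod 583).

61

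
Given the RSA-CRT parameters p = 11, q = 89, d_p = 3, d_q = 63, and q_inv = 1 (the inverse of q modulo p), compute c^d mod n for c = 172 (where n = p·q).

563

m₁ = c^(d_p) mod p: c ≡ 7 (mod 11), and 7^3 mod 11 = 2.
m₂ = c^(d_q) mod q: c ≡ 83 (mod 89), and 83^63 mod 89 = 29.
h = q_inv·(m₁ − m₂) mod p = 1·(2 − 29) mod 11 = 6.
m = m₂ + h·q = 29 + 6·89 = 563.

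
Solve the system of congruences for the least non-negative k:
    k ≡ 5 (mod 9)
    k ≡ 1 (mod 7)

50

From k ≡ 5 (mod 9) write k = 5 + 9t. Substituting into k ≡ 1 (mod 7) gives 9t ≡ 3 (mod 7), and since 2⁻¹ ≡ 4 (mod 7), t ≡ 5. Hence k ≡ 5 + 9·5 = 50 (mod 63).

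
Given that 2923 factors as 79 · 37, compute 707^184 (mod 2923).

Mod 79: 707 ≡ 75; by Fermat, exponent reduces to 184 mod 78 = 28; 75^28 ≡ 11 (mod 79).
Mod 37: 707 ≡ 4; by Fermat, exponent reduces to 184 mod 36 = 4; 4^4 ≡ 34 (mod 37).
Combine by CRT: x ≡ 11 (mod 79), x ≡ 34 (mod 37) ⇒ x ≡ 959 (mod 2923).

959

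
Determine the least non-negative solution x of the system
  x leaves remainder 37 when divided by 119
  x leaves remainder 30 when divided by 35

gcd(119, 35) = 7 and 7 | (30 − 37), so the pair is consistent; merging gives x ≡ 275 (mod 595), where 595 = lcm(119, 35).
The solution is unique modulo lcm(119, 35) = 595.

275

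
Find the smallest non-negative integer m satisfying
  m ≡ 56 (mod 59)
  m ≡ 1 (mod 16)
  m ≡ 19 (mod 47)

From m ≡ 56 (mod 59) write m = 56 + 59t. Substituting into m ≡ 1 (mod 16) gives 59t ≡ 9 (mod 16), and since 11⁻¹ ≡ 3 (mod 16), t ≡ 11. Hence m ≡ 56 + 59·11 = 705 (mod 944).
From m ≡ 705 (mod 944) write m = 705 + 944t. Substituting into m ≡ 19 (mod 47) gives 944t ≡ 19 (mod 47), and since 4⁻¹ ≡ 12 (mod 47), t ≡ 40. Hence m ≡ 705 + 944·40 = 38465 (mod 44368).

38465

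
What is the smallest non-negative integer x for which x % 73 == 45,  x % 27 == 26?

1943

From x ≡ 45 (mod 73) write x = 45 + 73t. Substituting into x ≡ 26 (mod 27) gives 73t ≡ 8 (mod 27), and since 19⁻¹ ≡ 10 (mod 27), t ≡ 26. Hence x ≡ 45 + 73·26 = 1943 (mod 1971).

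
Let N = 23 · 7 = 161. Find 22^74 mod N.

1

Mod 23: 22 ≡ 22; by Fermat, exponent reduces to 74 mod 22 = 8; 22^8 ≡ 1 (mod 23).
Mod 7: 22 ≡ 1; by Fermat, exponent reduces to 74 mod 6 = 2; 1^2 ≡ 1 (mod 7).
Combine by CRT: x ≡ 1 (mod 23), x ≡ 1 (mod 7) ⇒ x ≡ 1 (mod 161).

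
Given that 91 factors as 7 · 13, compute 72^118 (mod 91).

Mod 7: 72 ≡ 2; by Fermat, exponent reduces to 118 mod 6 = 4; 2^4 ≡ 2 (mod 7).
Mod 13: 72 ≡ 7; by Fermat, exponent reduces to 118 mod 12 = 10; 7^10 ≡ 4 (mod 13).
Combine by CRT: x ≡ 2 (mod 7), x ≡ 4 (mod 13) ⇒ x ≡ 30 (mod 91).

30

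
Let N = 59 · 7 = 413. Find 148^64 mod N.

Mod 59: 148 ≡ 30; by Fermat, exponent reduces to 64 mod 58 = 6; 30^6 ≡ 12 (mod 59).
Mod 7: 148 ≡ 1; by Fermat, exponent reduces to 64 mod 6 = 4; 1^4 ≡ 1 (mod 7).
Combine by CRT: x ≡ 12 (mod 59), x ≡ 1 (mod 7) ⇒ x ≡ 71 (mod 413).

71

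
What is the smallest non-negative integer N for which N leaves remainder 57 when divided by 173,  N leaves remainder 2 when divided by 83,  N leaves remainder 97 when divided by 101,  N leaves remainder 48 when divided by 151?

The moduli are pairwise coprime; M = 173·83·101·151 = 218989109.
M/173 = 1265833; 1265833 ≡ 165 (mod 173); 165·108 ≡ 1, so inverse 108.
M/83 = 2638423; 2638423 ≡ 19 (mod 83); 19·35 ≡ 1, so inverse 35.
M/101 = 2168209; 2168209 ≡ 42 (mod 101); 42·89 ≡ 1, so inverse 89.
M/151 = 1450259; 1450259 ≡ 55 (mod 151); 55·11 ≡ 1, so inverse 11.
N ≡ 57·1265833·108 + 2·2638423·35 + 97·2168209·89 + 48·1450259·11 = 27461042607.
27461042607 mod 218989109 = 87403982.

87403982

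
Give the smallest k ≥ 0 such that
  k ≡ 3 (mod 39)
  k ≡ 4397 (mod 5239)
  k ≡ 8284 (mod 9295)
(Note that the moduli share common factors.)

779769

gcd(39, 5239) = 13 and 13 | (4397 − 3), so the pair is consistent; merging gives k ≡ 9636 (mod 15717), where 15717 = lcm(39, 5239).
gcd(15717, 9295) = 169 and 169 | (8284 − 9636), so the pair is consistent; merging gives k ≡ 779769 (mod 864435), where 864435 = lcm(15717, 9295).
The solution is unique modulo lcm(39, 5239, 9295) = 864435.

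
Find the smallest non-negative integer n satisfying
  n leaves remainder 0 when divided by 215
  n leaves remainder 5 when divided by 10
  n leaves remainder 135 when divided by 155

8815

Combine the congruences pairwise.
gcd(215, 10) = 5 and 5 | (5 − 0), so the pair is consistent; merging gives n ≡ 215 (mod 430), where 430 = lcm(215, 10).
gcd(430, 155) = 5 and 5 | (135 − 215), so the pair is consistent; merging gives n ≡ 8815 (mod 13330), where 13330 = lcm(430, 155).
The solution is unique modulo lcm(215, 10, 155) = 13330.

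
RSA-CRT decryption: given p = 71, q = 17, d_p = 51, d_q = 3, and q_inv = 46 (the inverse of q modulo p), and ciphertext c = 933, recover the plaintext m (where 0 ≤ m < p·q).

m₁ = c^(d_p) mod p: c ≡ 10 (mod 71), and 10^51 mod 71 = 15.
m₂ = c^(d_q) mod q: c ≡ 15 (mod 17), and 15^3 mod 17 = 9.
h = q_inv·(m₁ − m₂) mod p = 46·(15 − 9) mod 71 = 63.
m = m₂ + h·q = 9 + 63·17 = 1080.

1080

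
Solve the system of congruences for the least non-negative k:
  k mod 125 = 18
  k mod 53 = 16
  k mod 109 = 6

Combine the congruences pairwise.
From k ≡ 18 (mod 125) write k = 18 + 125t. Substituting into k ≡ 16 (mod 53) gives 125t ≡ 51 (mod 53), and since 19⁻¹ ≡ 14 (mod 53), t ≡ 25. Hence k ≡ 18 + 125·25 = 3143 (mod 6625).
From k ≡ 3143 (mod 6625) write k = 3143 + 6625t. Substituting into k ≡ 6 (mod 109) gives 6625t ≡ 24 (mod 109), and since 85⁻¹ ≡ 59 (mod 109), t ≡ 108. Hence k ≡ 3143 + 6625·108 = 718643 (mod 722125).

718643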